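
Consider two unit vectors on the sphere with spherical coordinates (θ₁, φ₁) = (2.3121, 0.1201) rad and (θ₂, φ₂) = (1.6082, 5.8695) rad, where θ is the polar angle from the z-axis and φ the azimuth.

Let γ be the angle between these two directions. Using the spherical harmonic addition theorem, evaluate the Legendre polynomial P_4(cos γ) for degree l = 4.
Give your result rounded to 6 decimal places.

Expand P_4 via completeness: Σ_{m} conj(Y_{4,m}) at Ω₁ times Y_{4,m} at Ω₂ —
  term(m=-4) = (-0.030915, 0.048838)   from Y*(Ω₁)=(0.116154, 0.060530), Y(Ω₂)=(-0.037001, 0.439742)
  term(m=-3) = (-0.000484, 0.015834)   from Y*(Ω₁)=(-0.317378, -0.119571), Y(Ω₂)=(-0.015124, -0.044192)
  term(m=-2) = (-0.063631, -0.115587)   from Y*(Ω₁)=(0.387430, 0.094893), Y(Ω₂)=(-0.223880, -0.243509)
  term(m=-1) = (-0.002056, -0.001215)   from Y*(Ω₁)=(-0.044853, -0.005413), Y(Ω₂)=(0.048404, 0.021250)
  term(m=+0) = (-0.112627, -0.000000)   from Y*(Ω₁)=(-0.359915, -0.000000), Y(Ω₂)=(0.312926, 0.000000)
  term(m=+1) = (-0.002056, 0.001215)   from Y*(Ω₁)=(0.044853, -0.005413), Y(Ω₂)=(-0.048404, 0.021250)
  term(m=+2) = (-0.063631, 0.115587)   from Y*(Ω₁)=(0.387430, -0.094893), Y(Ω₂)=(-0.223880, 0.243509)
  term(m=+3) = (-0.000484, -0.015834)   from Y*(Ω₁)=(0.317378, -0.119571), Y(Ω₂)=(0.015124, -0.044192)
  term(m=+4) = (-0.030915, -0.048838)   from Y*(Ω₁)=(0.116154, -0.060530), Y(Ω₂)=(-0.037001, -0.439742)
Σ over m = (-0.306799, 0.000000); ×(4π/9) → (-0.428372, 0.000000). Real part: -0.428372

-0.428372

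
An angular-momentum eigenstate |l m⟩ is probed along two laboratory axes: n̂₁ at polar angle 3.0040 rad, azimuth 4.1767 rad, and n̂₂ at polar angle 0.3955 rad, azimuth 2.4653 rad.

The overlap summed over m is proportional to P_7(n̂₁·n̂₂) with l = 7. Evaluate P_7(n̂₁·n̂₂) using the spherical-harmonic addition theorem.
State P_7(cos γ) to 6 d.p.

0.261470

Expand P_7 via completeness: Σ_{m} conj(Y_{7,m}) at Ω₁ times Y_{7,m} at Ω₂ —
  [-7]  conj(Y_{7,-7})(Ω₁) = -0.000000-0.000000i ; Y_{7,-7}(Ω₂) = -0.000014+0.000630i ; Δ = +0.000000-0.000000i
  [-6]  conj(Y_{7,-6})(Ω₁) = -0.000012+0.000001i ; Y_{7,-6}(Ω₂) = -0.003438-0.004479i ; Δ = +0.000000+0.000000i
  [-5]  conj(Y_{7,-5})(Ω₁) = -0.000094+0.000187i ; Y_{7,-5}(Ω₂) = +0.030467+0.007452i ; Δ = -0.000004+0.000005i
  [-4]  conj(Y_{7,-4})(Ω₁) = +0.001358+0.002110i ; Y_{7,-4}(Ω₂) = -0.109127+0.050899i ; Δ = -0.000256-0.000161i
  [-3]  conj(Y_{7,-3})(Ω₁) = +0.021656-0.000786i ; Y_{7,-3}(Ω₂) = +0.141279-0.286535i ; Δ = +0.002834-0.006316i
  [-2]  conj(Y_{7,-2})(Ω₁) = +0.062471-0.114510i ; Y_{7,-2}(Ω₂) = +0.116108+0.523620i ; Δ = +0.067213+0.019415i
  [-1]  conj(Y_{7,-1})(Ω₁) = -0.251097-0.423018i ; Y_{7,-1}(Ω₂) = -0.305612-0.245268i ; Δ = -0.027015+0.190865i
  [+0]  conj(Y_{7,0})(Ω₁) = -0.821397-0.000000i ; Y_{7,0}(Ω₂) = -0.275824+0.000000i ; Δ = +0.226561+0.000000i
  [+1]  conj(Y_{7,1})(Ω₁) = +0.251097-0.423018i ; Y_{7,1}(Ω₂) = +0.305612-0.245268i ; Δ = -0.027015-0.190865i
  [+2]  conj(Y_{7,2})(Ω₁) = +0.062471+0.114510i ; Y_{7,2}(Ω₂) = +0.116108-0.523620i ; Δ = +0.067213-0.019415i
  [+3]  conj(Y_{7,3})(Ω₁) = -0.021656-0.000786i ; Y_{7,3}(Ω₂) = -0.141279-0.286535i ; Δ = +0.002834+0.006316i
  [+4]  conj(Y_{7,4})(Ω₁) = +0.001358-0.002110i ; Y_{7,4}(Ω₂) = -0.109127-0.050899i ; Δ = -0.000256+0.000161i
  [+5]  conj(Y_{7,5})(Ω₁) = +0.000094+0.000187i ; Y_{7,5}(Ω₂) = -0.030467+0.007452i ; Δ = -0.000004-0.000005i
  [+6]  conj(Y_{7,6})(Ω₁) = -0.000012-0.000001i ; Y_{7,6}(Ω₂) = -0.003438+0.004479i ; Δ = +0.000000-0.000000i
  [+7]  conj(Y_{7,7})(Ω₁) = +0.000000-0.000000i ; Y_{7,7}(Ω₂) = +0.000014+0.000630i ; Δ = +0.000000+0.000000i
Σ over m = +0.312107-0.000000i; ×(4π/15) → +0.261470-0.000000i. Real part: 0.261470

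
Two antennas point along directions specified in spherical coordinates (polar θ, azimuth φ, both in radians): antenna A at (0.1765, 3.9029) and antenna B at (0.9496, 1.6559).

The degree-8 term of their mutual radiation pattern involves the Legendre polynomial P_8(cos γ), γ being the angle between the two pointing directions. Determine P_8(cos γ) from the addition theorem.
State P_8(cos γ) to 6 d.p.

-0.117484

Term-by-term m-sum for l=8 (normalisation 4π/17 = 0.739198):
  [-8]  conj(Y_{8,-8})(Ω₁) = 0.00000 - 0.00000j ; Y_{8,-8}(Ω₂) = 0.07658 - 0.06203j ; Δ = 0.00000 - 0.00000j
  [-7]  conj(Y_{8,-7})(Ω₁) = -0.00001 + 0.00001j ; Y_{8,-7}(Ω₂) = 0.15832 + 0.23354j ; Δ = -0.00000 - 0.00000j
  [-6]  conj(Y_{8,-6})(Ω₁) = -0.00002 - 0.00015j ; Y_{8,-6}(Ω₂) = -0.38753 + 0.21708j ; Δ = 0.00004 + 0.00005j
  [-5]  conj(Y_{8,-5})(Ω₁) = 0.00121 + 0.00095j ; Y_{8,-5}(Ω₂) = -0.14456 - 0.31897j ; Δ = 0.00013 - 0.00052j
  [-4]  conj(Y_{8,-4})(Ω₁) = -0.01180 + 0.00114j ; Y_{8,-4}(Ω₂) = -0.04866 + 0.01723j ; Δ = 0.00055 - 0.00026j
  [-3]  conj(Y_{8,-3})(Ω₁) = 0.04395 - 0.05082j ; Y_{8,-3}(Ω₂) = -0.09197 - 0.35237j ; Δ = -0.02195 - 0.01081j
  [-2]  conj(Y_{8,-2})(Ω₁) = 0.01286 + 0.26661j ; Y_{8,-2}(Ω₂) = 0.14121 - 0.02427j ; Δ = 0.00829 + 0.03734j
  [-1]  conj(Y_{8,-1})(Ω₁) = -0.47074 - 0.44858j ; Y_{8,-1}(Ω₂) = -0.02589 - 0.30348j ; Δ = -0.12395 + 0.15447j
  [+0]  conj(Y_{8,0})(Ω₁) = 0.59613 + 0.00000j ; Y_{8,0}(Ω₂) = 0.19266 + 0.00000j ; Δ = 0.11485 + 0.00000j
  [+1]  conj(Y_{8,1})(Ω₁) = 0.47074 - 0.44858j ; Y_{8,1}(Ω₂) = 0.02589 - 0.30348j ; Δ = -0.12395 - 0.15447j
  [+2]  conj(Y_{8,2})(Ω₁) = 0.01286 - 0.26661j ; Y_{8,2}(Ω₂) = 0.14121 + 0.02427j ; Δ = 0.00829 - 0.03734j
  [+3]  conj(Y_{8,3})(Ω₁) = -0.04395 - 0.05082j ; Y_{8,3}(Ω₂) = 0.09197 - 0.35237j ; Δ = -0.02195 + 0.01081j
  [+4]  conj(Y_{8,4})(Ω₁) = -0.01180 - 0.00114j ; Y_{8,4}(Ω₂) = -0.04866 - 0.01723j ; Δ = 0.00055 + 0.00026j
  [+5]  conj(Y_{8,5})(Ω₁) = -0.00121 + 0.00095j ; Y_{8,5}(Ω₂) = 0.14456 - 0.31897j ; Δ = 0.00013 + 0.00052j
  [+6]  conj(Y_{8,6})(Ω₁) = -0.00002 + 0.00015j ; Y_{8,6}(Ω₂) = -0.38753 - 0.21708j ; Δ = 0.00004 - 0.00005j
  [+7]  conj(Y_{8,7})(Ω₁) = 0.00001 + 0.00001j ; Y_{8,7}(Ω₂) = -0.15832 + 0.23354j ; Δ = -0.00000 + 0.00000j
  [+8]  conj(Y_{8,8})(Ω₁) = 0.00000 + 0.00000j ; Y_{8,8}(Ω₂) = 0.07658 + 0.06203j ; Δ = 0.00000 + 0.00000j
Σ over m = -0.15893 + 0.00000j; ×(4π/17) → -0.11748 + 0.00000j. Real part: -0.117484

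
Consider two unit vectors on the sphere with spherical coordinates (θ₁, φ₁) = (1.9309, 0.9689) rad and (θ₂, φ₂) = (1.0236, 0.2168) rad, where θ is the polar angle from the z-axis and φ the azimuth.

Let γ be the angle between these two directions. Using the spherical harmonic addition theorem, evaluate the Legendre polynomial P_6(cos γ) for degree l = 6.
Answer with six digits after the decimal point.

0.292956

Expand P_6 via completeness: Σ_{m} conj(Y_{6,m}) at Ω₁ times Y_{6,m} at Ω₂ —
  term(m=-6) = (-0.012070, -0.059606)   from Y*(Ω₁)=(0.289395, -0.146925), Y(Ω₂)=(0.049980, -0.180594)
  term(m=-5) = (0.136359, 0.097123)   from Y*(Ω₁)=(-0.055763, 0.419631), Y(Ω₂)=(0.185002, -0.349534)
  term(m=-4) = (-0.037242, 0.004990)   from Y*(Ω₁)=(-0.074338, -0.067064), Y(Ω₂)=(0.242808, -0.286177)
  term(m=-3) = (0.000913, -0.001116)   from Y*(Ω₁)=(-0.299007, 0.071556), Y(Ω₂)=(-0.003733, 0.002840)
  term(m=-2) = (0.004762, 0.071406)   from Y*(Ω₁)=(0.074332, -0.193361), Y(Ω₂)=(-0.313493, 0.145143)
  term(m=-1) = (0.022770, 0.021302)   from Y*(Ω₁)=(-0.137216, -0.199754), Y(Ω₂)=(-0.125653, 0.027677)
  term(m=+0) = (0.072079, 0.000000)   from Y*(Ω₁)=(0.230324, -0.000000), Y(Ω₂)=(0.312945, 0.000000)
  term(m=+1) = (0.022770, -0.021302)   from Y*(Ω₁)=(0.137216, -0.199754), Y(Ω₂)=(0.125653, 0.027677)
  term(m=+2) = (0.004762, -0.071406)   from Y*(Ω₁)=(0.074332, 0.193361), Y(Ω₂)=(-0.313493, -0.145143)
  term(m=+3) = (0.000913, 0.001116)   from Y*(Ω₁)=(0.299007, 0.071556), Y(Ω₂)=(0.003733, 0.002840)
  term(m=+4) = (-0.037242, -0.004990)   from Y*(Ω₁)=(-0.074338, 0.067064), Y(Ω₂)=(0.242808, 0.286177)
  term(m=+5) = (0.136359, -0.097123)   from Y*(Ω₁)=(0.055763, 0.419631), Y(Ω₂)=(-0.185002, -0.349534)
  term(m=+6) = (-0.012070, 0.059606)   from Y*(Ω₁)=(0.289395, 0.146925), Y(Ω₂)=(0.049980, 0.180594)
Total Σ_m = (0.303065, -0.000000). Multiply by 0.966644: (0.292956, -0.000000). P_6(cos γ) = 0.292956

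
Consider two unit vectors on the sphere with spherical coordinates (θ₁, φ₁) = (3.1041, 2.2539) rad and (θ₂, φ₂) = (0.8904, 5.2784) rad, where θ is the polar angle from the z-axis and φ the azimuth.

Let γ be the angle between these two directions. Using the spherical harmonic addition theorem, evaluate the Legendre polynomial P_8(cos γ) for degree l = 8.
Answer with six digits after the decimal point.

Term-by-term m-sum for l=8 (normalisation 4π/17 = 0.739198):
  m=-8: +0.000000-0.000000i × -0.012591+0.067541i = +0.000000+0.000000i  (running Σ = +0.000000+0.000000i)
  m=-7: +0.000000+0.000000i × +0.162690+0.151657i = +0.000000+0.000000i  (running Σ = +0.000000+0.000000i)
  m=-6: +0.000000+0.000000i × +0.396720-0.103192i = +0.000000+0.000000i  (running Σ = +0.000000+0.000000i)
  m=-5: -0.000000+0.000001i × +0.130676-0.405797i = +0.000000+0.000000i  (running Σ = +0.000000+0.000000i)
  m=-4: -0.000024+0.000011i × -0.070335-0.084658i = +0.000003+0.000001i  (running Σ = +0.000003+0.000001i)
  m=-3: -0.000650-0.000337i × +0.302419-0.038688i = -0.000210-0.000077i  (running Σ = -0.000207-0.000075i)
  m=-2: -0.002924-0.014090i × +0.122001-0.259973i = -0.004020-0.000959i  (running Σ = -0.004226-0.001034i)
  m=-1: +0.115323-0.141708i × +0.099171+0.156088i = +0.033556+0.003947i  (running Σ = +0.029329+0.002913i)
  m=0: +1.133861-0.000000i × +0.318436+0.000000i = +0.361063+0.000000i  (running Σ = +0.390392+0.002913i)
  m=1: -0.115323-0.141708i × -0.099171+0.156088i = +0.033556-0.003947i  (running Σ = +0.423947-0.001034i)
  m=2: -0.002924+0.014090i × +0.122001+0.259973i = -0.004020+0.000959i  (running Σ = +0.419928-0.000075i)
  m=3: +0.000650-0.000337i × -0.302419-0.038688i = -0.000210+0.000077i  (running Σ = +0.419718+0.000001i)
  m=4: -0.000024-0.000011i × -0.070335+0.084658i = +0.000003-0.000001i  (running Σ = +0.419721+0.000000i)
  m=5: +0.000000+0.000001i × -0.130676-0.405797i = +0.000000-0.000000i  (running Σ = +0.419721+0.000000i)
  m=6: +0.000000-0.000000i × +0.396720+0.103192i = +0.000000-0.000000i  (running Σ = +0.419721+0.000000i)
  m=7: -0.000000+0.000000i × -0.162690+0.151657i = +0.000000-0.000000i  (running Σ = +0.419721+0.000000i)
  m=8: +0.000000+0.000000i × -0.012591-0.067541i = +0.000000-0.000000i  (running Σ = +0.419721-0.000000i)
Σ over m = +0.419721-0.000000i; ×(4π/17) → +0.310257-0.000000i. Real part: 0.310257

0.310257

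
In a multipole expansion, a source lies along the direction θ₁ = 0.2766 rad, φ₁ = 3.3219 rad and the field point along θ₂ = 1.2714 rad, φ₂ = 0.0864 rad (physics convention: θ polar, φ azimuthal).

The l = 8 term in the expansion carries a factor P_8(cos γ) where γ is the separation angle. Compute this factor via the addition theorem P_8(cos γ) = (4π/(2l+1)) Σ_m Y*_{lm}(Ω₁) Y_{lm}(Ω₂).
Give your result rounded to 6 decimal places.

Summing Y*_{l m}(θ₁,φ₁)·Y_{l m}(θ₂,φ₂) over m ∈ [−8, 8]; prefactor 4π/(2·8+1) = 0.739198:
  m=-8: Y*=(0.000002, 0.000016)  Y=(0.275950, -0.228309)  product (0.000004, 0.000004)
  m=-7: Y*=(-0.000068, -0.000214)  Y=(0.363770, -0.251440)  product (-0.000079, -0.000061)
  m=-6: Y*=(0.000945, 0.001775)  Y=(0.075865, -0.043276)  product (0.000148, 0.000094)
  m=-5: Y*=(-0.008021, -0.010139)  Y=(-0.294068, 0.135578)  product (0.003733, 0.001894)
  m=-4: Y*=(0.046070, 0.040507)  Y=(-0.204268, 0.073547)  product (-0.012390, -0.004886)
  m=-3: Y*=(-0.181006, -0.108728)  Y=(0.224486, -0.059526)  product (-0.047105, -0.013633)
  m=-2: Y*=(0.459281, 0.173197)  Y=(0.256076, -0.044696)  product (0.125352, 0.023824)
  m=-1: Y*=(-0.611562, -0.111480)  Y=(-0.186451, 0.016150)  product (0.115827, 0.010909)
  m=+0: Y*=(0.032159, -0.000000)  Y=(-0.269927, 0.000000)  product (-0.008681, 0.000000)
  m=+1: Y*=(0.611562, -0.111480)  Y=(0.186451, 0.016150)  product (0.115827, -0.010909)
  m=+2: Y*=(0.459281, -0.173197)  Y=(0.256076, 0.044696)  product (0.125352, -0.023824)
  m=+3: Y*=(0.181006, -0.108728)  Y=(-0.224486, -0.059526)  product (-0.047105, 0.013633)
  m=+4: Y*=(0.046070, -0.040507)  Y=(-0.204268, -0.073547)  product (-0.012390, 0.004886)
  m=+5: Y*=(0.008021, -0.010139)  Y=(0.294068, 0.135578)  product (0.003733, -0.001894)
  m=+6: Y*=(0.000945, -0.001775)  Y=(0.075865, 0.043276)  product (0.000148, -0.000094)
  m=+7: Y*=(0.000068, -0.000214)  Y=(-0.363770, -0.251440)  product (-0.000079, 0.000061)
  m=+8: Y*=(0.000002, -0.000016)  Y=(0.275950, 0.228309)  product (0.000004, -0.000004)
Σ over m = (0.362300, -0.000000); ×(4π/17) → (0.267812, -0.000000). Real part: 0.267812

0.267812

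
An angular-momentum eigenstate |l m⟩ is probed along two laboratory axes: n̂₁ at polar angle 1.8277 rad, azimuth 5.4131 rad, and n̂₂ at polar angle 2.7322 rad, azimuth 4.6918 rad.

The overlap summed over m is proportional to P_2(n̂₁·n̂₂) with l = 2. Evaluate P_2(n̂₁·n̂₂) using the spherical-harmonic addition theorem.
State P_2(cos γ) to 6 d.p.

-0.090966

Addition theorem: P_2(cos γ) = (4π/5) Σ_m Y*_{lm}(Ω₁) Y_{lm}(Ω₂), m = −2…2:
  m=-2: -0.060909-0.356166i × -0.061152-0.002520i = +0.002827+0.021934i  (running Σ = +0.002827+0.021934i)
  m=-1: -0.122410+0.145120i × +0.005808-0.282043i = +0.040219+0.035368i  (running Σ = +0.043046+0.057301i)
  m=0: -0.254306-0.000000i × +0.480866+0.000000i = -0.122287-0.000000i  (running Σ = -0.079241+0.057301i)
  m=1: +0.122410+0.145120i × -0.005808-0.282043i = +0.040219-0.035368i  (running Σ = -0.039022+0.021934i)
  m=2: -0.060909+0.356166i × -0.061152+0.002520i = +0.002827-0.021934i  (running Σ = -0.036194-0.000000i)
Accumulated sum -0.036194-0.000000i; after 4π/(2l+1) scaling, -0.090966-0.000000i ⇒ P_2 = -0.090966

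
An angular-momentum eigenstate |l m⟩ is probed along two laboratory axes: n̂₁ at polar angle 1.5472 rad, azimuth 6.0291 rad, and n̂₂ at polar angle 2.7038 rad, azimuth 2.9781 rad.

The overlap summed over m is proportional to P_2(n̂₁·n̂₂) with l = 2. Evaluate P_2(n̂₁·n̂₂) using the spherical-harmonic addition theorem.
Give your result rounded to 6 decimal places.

Term-by-term m-sum for l=2 (normalisation 4π/5 = 2.513274):
  [-2]  conj(Y_{2,-2})(Ω₁) = (0.337275, -0.187849) ; Y_{2,-2}(Ω₂) = (0.065745, 0.022298) ; Δ = (0.026363, -0.004830)
  [-1]  conj(Y_{2,-1})(Ω₁) = (0.017637, -0.004580) ; Y_{2,-1}(Ω₂) = (0.292672, 0.048281) ; Δ = (0.005383, -0.000489)
  [+0]  conj(Y_{2,0})(Ω₁) = (-0.314865, -0.000000) ; Y_{2,0}(Ω₂) = (0.460731, 0.000000) ; Δ = (-0.145068, -0.000000)
  [+1]  conj(Y_{2,1})(Ω₁) = (-0.017637, -0.004580) ; Y_{2,1}(Ω₂) = (-0.292672, 0.048281) ; Δ = (0.005383, 0.000489)
  [+2]  conj(Y_{2,2})(Ω₁) = (0.337275, 0.187849) ; Y_{2,2}(Ω₂) = (0.065745, -0.022298) ; Δ = (0.026363, 0.004830)
Accumulated sum (-0.081576, 0.000000); after 4π/(2l+1) scaling, (-0.205022, 0.000000) ⇒ P_2 = -0.205022

-0.205022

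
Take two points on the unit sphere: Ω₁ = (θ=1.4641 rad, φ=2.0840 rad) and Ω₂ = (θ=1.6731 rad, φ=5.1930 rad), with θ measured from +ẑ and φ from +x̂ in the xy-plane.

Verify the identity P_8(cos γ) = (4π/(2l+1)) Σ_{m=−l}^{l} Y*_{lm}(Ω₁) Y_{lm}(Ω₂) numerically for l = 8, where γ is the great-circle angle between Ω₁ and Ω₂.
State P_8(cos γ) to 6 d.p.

0.980831

Term-by-term m-sum for l=8 (normalisation 4π/17 = 0.739198):
  term(m=-8) = 0.23517 + 0.06275j   from Y*(Ω₁)=-0.28079 - 0.40454j, Y(Ω₂)=-0.37698 + 0.31966j
  term(m=-7) = 0.04171 + 0.00968j   from Y*(Ω₁)=-0.09192 + 0.18989j, Y(Ω₂)=-0.04483 - 0.19796j
  term(m=-6) = 0.09112 + 0.01805j   from Y*(Ω₁)=-0.30129 + 0.01882j, Y(Ω₂)=-0.29752 - 0.07849j
  term(m=-5) = 0.05406 + 0.00889j   from Y*(Ω₁)=0.12964 + 0.19979j, Y(Ω₂)=0.15486 - 0.17010j
  term(m=-4) = 0.05703 + 0.00748j   from Y*(Ω₁)=-0.10937 + 0.20904j, Y(Ω₂)=-0.08397 - 0.22887j
  term(m=-3) = 0.05919 + 0.00581j   from Y*(Ω₁)=0.24770 - 0.00773j, Y(Ω₂)=0.23800 + 0.03086j
  term(m=-2) = 0.04390 + 0.00287j   from Y*(Ω₁)=0.10635 + 0.17566j, Y(Ω₂)=0.12266 - 0.17566j
  term(m=-1) = 0.06114 + 0.00199j   from Y*(Ω₁)=0.12331 - 0.21879j, Y(Ω₂)=0.11260 + 0.21596j
  term(m=+0) = 0.04028 + 0.00000j   from Y*(Ω₁)=0.19613 + 0.00000j, Y(Ω₂)=0.20535 + 0.00000j
  term(m=+1) = 0.06114 - 0.00199j   from Y*(Ω₁)=-0.12331 - 0.21879j, Y(Ω₂)=-0.11260 + 0.21596j
  term(m=+2) = 0.04390 - 0.00287j   from Y*(Ω₁)=0.10635 - 0.17566j, Y(Ω₂)=0.12266 + 0.17566j
  term(m=+3) = 0.05919 - 0.00581j   from Y*(Ω₁)=-0.24770 - 0.00773j, Y(Ω₂)=-0.23800 + 0.03086j
  term(m=+4) = 0.05703 - 0.00748j   from Y*(Ω₁)=-0.10937 - 0.20904j, Y(Ω₂)=-0.08397 + 0.22887j
  term(m=+5) = 0.05406 - 0.00889j   from Y*(Ω₁)=-0.12964 + 0.19979j, Y(Ω₂)=-0.15486 - 0.17010j
  term(m=+6) = 0.09112 - 0.01805j   from Y*(Ω₁)=-0.30129 - 0.01882j, Y(Ω₂)=-0.29752 + 0.07849j
  term(m=+7) = 0.04171 - 0.00968j   from Y*(Ω₁)=0.09192 + 0.18989j, Y(Ω₂)=0.04483 - 0.19796j
  term(m=+8) = 0.23517 - 0.06275j   from Y*(Ω₁)=-0.28079 + 0.40454j, Y(Ω₂)=-0.37698 - 0.31966j
Accumulated sum 1.32689 + 0.00000j; after 4π/(2l+1) scaling, 0.98083 + 0.00000j ⇒ P_8 = 0.980831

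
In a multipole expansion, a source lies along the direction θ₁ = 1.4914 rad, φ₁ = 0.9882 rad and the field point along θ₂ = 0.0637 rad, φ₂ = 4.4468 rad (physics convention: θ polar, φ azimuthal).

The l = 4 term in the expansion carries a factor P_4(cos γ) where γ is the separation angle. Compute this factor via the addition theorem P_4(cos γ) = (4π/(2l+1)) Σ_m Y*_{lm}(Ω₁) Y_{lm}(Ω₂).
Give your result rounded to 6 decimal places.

0.373667

Term-by-term m-sum for l=4 (normalisation 4π/9 = 1.396263):
  m=-4: -0.300917-0.316864i × +0.000004+0.000006i = +0.000001-0.000003i  (running Σ = +0.000001-0.000003i)
  m=-3: -0.096802+0.017314i × +0.000230-0.000225i = -0.000018+0.000026i  (running Σ = -0.000017+0.000023i)
  m=-2: +0.125388-0.291998i × -0.006980-0.004100i = -0.002072+0.001524i  (running Σ = -0.002090+0.001547i)
  m=-1: -0.060832-0.092325i × -0.031330+0.115179i = +0.012540-0.004114i  (running Σ = +0.010450-0.002567i)
  m=0: +0.297540-0.000000i × +0.829199+0.000000i = +0.246719+0.000000i  (running Σ = +0.257169-0.002567i)
  m=1: +0.060832-0.092325i × +0.031330+0.115179i = +0.012540+0.004114i  (running Σ = +0.269709+0.001547i)
  m=2: +0.125388+0.291998i × -0.006980+0.004100i = -0.002072-0.001524i  (running Σ = +0.267637+0.000023i)
  m=3: +0.096802+0.017314i × -0.000230-0.000225i = -0.000018-0.000026i  (running Σ = +0.267618-0.000003i)
  m=4: -0.300917+0.316864i × +0.000004-0.000006i = +0.000001+0.000003i  (running Σ = +0.267619+0.000000i)
Σ over m = +0.267619+0.000000i; ×(4π/9) → +0.373667+0.000000i. Real part: 0.373667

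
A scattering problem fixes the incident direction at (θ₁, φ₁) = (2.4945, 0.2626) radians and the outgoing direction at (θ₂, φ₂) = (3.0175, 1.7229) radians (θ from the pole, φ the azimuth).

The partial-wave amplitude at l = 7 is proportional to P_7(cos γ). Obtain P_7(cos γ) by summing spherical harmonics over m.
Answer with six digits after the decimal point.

-0.239392

Addition theorem: P_7(cos γ) = (4π/15) Σ_m Y*_{lm}(Ω₁) Y_{lm}(Ω₂), m = −7…7:
  term(m=-7) = -0.00000 + 0.00000j   from Y*(Ω₁)=-0.00382 + 0.01396j, Y(Ω₂)=0.00000 + 0.00000j
  term(m=-6) = -0.00000 - 0.00000j   from Y*(Ω₁)=0.00034 - 0.07167j, Y(Ω₂)=0.00000 - 0.00001j
  term(m=-5) = 0.00001 - 0.00002j   from Y*(Ω₁)=0.05420 + 0.20556j, Y(Ω₂)=-0.00009 - 0.00009j
  term(m=-4) = 0.00062 + 0.00029j   from Y*(Ω₁)=-0.20286 - 0.35398j, Y(Ω₂)=-0.00137 + 0.00096j
  term(m=-3) = -0.00240 + 0.00698j   from Y*(Ω₁)=0.32371 + 0.32527j, Y(Ω₂)=0.00709 + 0.01444j
  term(m=-2) = -0.01395 - 0.00313j   from Y*(Ω₁)=-0.11472 - 0.06648j, Y(Ω₂)=0.10288 - 0.03230j
  term(m=-1) = -0.01737 + 0.15654j   from Y*(Ω₁)=-0.33420 - 0.08984j, Y(Ω₂)=-0.06896 - 0.44986j
  term(m=+0) = -0.21958 + 0.00000j   from Y*(Ω₁)=0.25260 + 0.00000j, Y(Ω₂)=-0.86926 + 0.00000j
  term(m=+1) = -0.01737 - 0.15654j   from Y*(Ω₁)=0.33420 - 0.08984j, Y(Ω₂)=0.06896 - 0.44986j
  term(m=+2) = -0.01395 + 0.00313j   from Y*(Ω₁)=-0.11472 + 0.06648j, Y(Ω₂)=0.10288 + 0.03230j
  term(m=+3) = -0.00240 - 0.00698j   from Y*(Ω₁)=-0.32371 + 0.32527j, Y(Ω₂)=-0.00709 + 0.01444j
  term(m=+4) = 0.00062 - 0.00029j   from Y*(Ω₁)=-0.20286 + 0.35398j, Y(Ω₂)=-0.00137 - 0.00096j
  term(m=+5) = 0.00001 + 0.00002j   from Y*(Ω₁)=-0.05420 + 0.20556j, Y(Ω₂)=0.00009 - 0.00009j
  term(m=+6) = -0.00000 + 0.00000j   from Y*(Ω₁)=0.00034 + 0.07167j, Y(Ω₂)=0.00000 + 0.00001j
  term(m=+7) = -0.00000 - 0.00000j   from Y*(Ω₁)=0.00382 + 0.01396j, Y(Ω₂)=-0.00000 + 0.00000j
Accumulated sum -0.28575 + 0.00000j; after 4π/(2l+1) scaling, -0.23939 + 0.00000j ⇒ P_7 = -0.239392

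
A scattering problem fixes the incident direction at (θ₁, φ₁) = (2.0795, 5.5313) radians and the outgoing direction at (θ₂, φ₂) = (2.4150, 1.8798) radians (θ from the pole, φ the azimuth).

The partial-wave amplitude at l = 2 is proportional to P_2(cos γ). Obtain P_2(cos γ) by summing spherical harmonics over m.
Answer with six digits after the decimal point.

-0.469600

Summing Y*_{l m}(θ₁,φ₁)·Y_{l m}(θ₂,φ₂) over m ∈ [−2, 2]; prefactor 4π/(2·2+1) = 2.513274:
  [-2]  conj(Y_{2,-2})(Ω₁) = +0.019734-0.293983i ; Y_{2,-2}(Ω₂) = -0.138943+0.098775i ; Δ = +0.026296+0.042796i
  [-1]  conj(Y_{2,-1})(Ω₁) = -0.240026+0.224454i ; Y_{2,-1}(Ω₂) = +0.116658+0.365437i ; Δ = -0.110025-0.061530i
  [+0]  conj(Y_{2,0})(Ω₁) = -0.090946-0.000000i ; Y_{2,0}(Ω₂) = +0.213208+0.000000i ; Δ = -0.019390-0.000000i
  [+1]  conj(Y_{2,1})(Ω₁) = +0.240026+0.224454i ; Y_{2,1}(Ω₂) = -0.116658+0.365437i ; Δ = -0.110025+0.061530i
  [+2]  conj(Y_{2,2})(Ω₁) = +0.019734+0.293983i ; Y_{2,2}(Ω₂) = -0.138943-0.098775i ; Δ = +0.026296-0.042796i
Accumulated sum -0.186848+0.000000i; after 4π/(2l+1) scaling, -0.469600+0.000000i ⇒ P_2 = -0.469600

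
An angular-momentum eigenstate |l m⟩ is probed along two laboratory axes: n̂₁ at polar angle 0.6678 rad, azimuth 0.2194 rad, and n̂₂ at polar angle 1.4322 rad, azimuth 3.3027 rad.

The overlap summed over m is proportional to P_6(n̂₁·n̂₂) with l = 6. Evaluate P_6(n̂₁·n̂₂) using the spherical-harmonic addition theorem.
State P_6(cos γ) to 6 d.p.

Addition theorem: P_6(cos γ) = (4π/13) Σ_m Y*_{lm}(Ω₁) Y_{lm}(Ω₂), m = −6…6:
  [-6]  conj(Y_{6,-6})(Ω₁) = 0.00686 + 0.02637j ; Y_{6,-6}(Ω₂) = 0.25901 - 0.37524j ; Δ = 0.01167 + 0.00426j
  [-5]  conj(Y_{6,-5})(Ω₁) = 0.05460 + 0.10648j ; Y_{6,-5}(Ω₂) = -0.15262 + 0.15889j ; Δ = -0.02525 - 0.00758j
  [-4]  conj(Y_{6,-4})(Ω₁) = 0.19384 + 0.23334j ; Y_{6,-4}(Ω₂) = -0.21682 + 0.16293j ; Δ = -0.08005 - 0.01901j
  [-3]  conj(Y_{6,-3})(Ω₁) = 0.36337 + 0.28097j ; Y_{6,-3}(Ω₂) = 0.21599 - 0.11336j ; Δ = 0.11033 + 0.01949j
  [-2]  conj(Y_{6,-2})(Ω₁) = 0.27653 + 0.12978j ; Y_{6,-2}(Ω₂) = 0.20257 - 0.06763j ; Δ = 0.06479 + 0.00759j
  [-1]  conj(Y_{6,-1})(Ω₁) = -0.18621 - 0.04152j ; Y_{6,-1}(Ω₂) = -0.24701 + 0.04014j ; Δ = 0.04766 + 0.00278j
  [+0]  conj(Y_{6,0})(Ω₁) = -0.37277 + 0.00000j ; Y_{6,0}(Ω₂) = -0.19764 + 0.00000j ; Δ = 0.07367 + 0.00000j
  [+1]  conj(Y_{6,1})(Ω₁) = 0.18621 - 0.04152j ; Y_{6,1}(Ω₂) = 0.24701 + 0.04014j ; Δ = 0.04766 - 0.00278j
  [+2]  conj(Y_{6,2})(Ω₁) = 0.27653 - 0.12978j ; Y_{6,2}(Ω₂) = 0.20257 + 0.06763j ; Δ = 0.06479 - 0.00759j
  [+3]  conj(Y_{6,3})(Ω₁) = -0.36337 + 0.28097j ; Y_{6,3}(Ω₂) = -0.21599 - 0.11336j ; Δ = 0.11033 - 0.01949j
  [+4]  conj(Y_{6,4})(Ω₁) = 0.19384 - 0.23334j ; Y_{6,4}(Ω₂) = -0.21682 - 0.16293j ; Δ = -0.08005 + 0.01901j
  [+5]  conj(Y_{6,5})(Ω₁) = -0.05460 + 0.10648j ; Y_{6,5}(Ω₂) = 0.15262 + 0.15889j ; Δ = -0.02525 + 0.00758j
  [+6]  conj(Y_{6,6})(Ω₁) = 0.00686 - 0.02637j ; Y_{6,6}(Ω₂) = 0.25901 + 0.37524j ; Δ = 0.01167 - 0.00426j
Total Σ_m = 0.33200 + 0.00000j. Multiply by 0.966644: 0.32092 + 0.00000j. P_6(cos γ) = 0.320921

0.320921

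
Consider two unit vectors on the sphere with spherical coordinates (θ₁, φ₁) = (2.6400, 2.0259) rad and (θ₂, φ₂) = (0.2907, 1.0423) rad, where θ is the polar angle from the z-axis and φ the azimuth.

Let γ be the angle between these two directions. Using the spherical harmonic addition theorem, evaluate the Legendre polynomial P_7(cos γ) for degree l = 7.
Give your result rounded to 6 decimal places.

Expand P_7 via completeness: Σ_{m} conj(Y_{7,m}) at Ω₁ times Y_{7,m} at Ω₂ —
  [-7]  conj(Y_{7,-7})(Ω₁) = -0.00013 + 0.00297j ; Y_{7,-7}(Ω₂) = 0.00004 - 0.00007j ; Δ = 0.00000 + 0.00000j
  [-6]  conj(Y_{7,-6})(Ω₁) = -0.01858 + 0.00810j ; Y_{7,-6}(Ω₂) = 0.00099 + 0.00003j ; Δ = -0.00002 + 0.00001j
  [-5]  conj(Y_{7,-5})(Ω₁) = -0.06461 - 0.05495j ; Y_{7,-5}(Ω₂) = 0.00371 + 0.00681j ; Δ = 0.00013 - 0.00064j
  [-4]  conj(Y_{7,-4})(Ω₁) = 0.05943 - 0.23310j ; Y_{7,-4}(Ω₂) = -0.02191 + 0.03628j ; Δ = 0.00716 + 0.00726j
  [-3]  conj(Y_{7,-3})(Ω₁) = 0.44283 - 0.09230j ; Y_{7,-3}(Ω₂) = -0.16382 - 0.00241j ; Δ = -0.07277 + 0.01405j
  [-2]  conj(Y_{7,-2})(Ω₁) = 0.29101 + 0.37450j ; Y_{7,-2}(Ω₂) = -0.20884 - 0.37005j ; Δ = 0.07781 - 0.18590j
  [-1]  conj(Y_{7,-1})(Ω₁) = -0.01561 + 0.03190j ; Y_{7,-1}(Ω₂) = 0.31034 - 0.53149j ; Δ = 0.01211 + 0.01819j
  [+0]  conj(Y_{7,0})(Ω₁) = 0.44842 + 0.00000j ; Y_{7,0}(Ω₂) = 0.13255 + 0.00000j ; Δ = 0.05944 + 0.00000j
  [+1]  conj(Y_{7,1})(Ω₁) = 0.01561 + 0.03190j ; Y_{7,1}(Ω₂) = -0.31034 - 0.53149j ; Δ = 0.01211 - 0.01819j
  [+2]  conj(Y_{7,2})(Ω₁) = 0.29101 - 0.37450j ; Y_{7,2}(Ω₂) = -0.20884 + 0.37005j ; Δ = 0.07781 + 0.18590j
  [+3]  conj(Y_{7,3})(Ω₁) = -0.44283 - 0.09230j ; Y_{7,3}(Ω₂) = 0.16382 - 0.00241j ; Δ = -0.07277 - 0.01405j
  [+4]  conj(Y_{7,4})(Ω₁) = 0.05943 + 0.23310j ; Y_{7,4}(Ω₂) = -0.02191 - 0.03628j ; Δ = 0.00716 - 0.00726j
  [+5]  conj(Y_{7,5})(Ω₁) = 0.06461 - 0.05495j ; Y_{7,5}(Ω₂) = -0.00371 + 0.00681j ; Δ = 0.00013 + 0.00064j
  [+6]  conj(Y_{7,6})(Ω₁) = -0.01858 - 0.00810j ; Y_{7,6}(Ω₂) = 0.00099 - 0.00003j ; Δ = -0.00002 - 0.00001j
  [+7]  conj(Y_{7,7})(Ω₁) = 0.00013 + 0.00297j ; Y_{7,7}(Ω₂) = -0.00004 - 0.00007j ; Δ = 0.00000 - 0.00000j
Accumulated sum 0.10829 - 0.00000j; after 4π/(2l+1) scaling, 0.09072 - 0.00000j ⇒ P_7 = 0.090718

0.090718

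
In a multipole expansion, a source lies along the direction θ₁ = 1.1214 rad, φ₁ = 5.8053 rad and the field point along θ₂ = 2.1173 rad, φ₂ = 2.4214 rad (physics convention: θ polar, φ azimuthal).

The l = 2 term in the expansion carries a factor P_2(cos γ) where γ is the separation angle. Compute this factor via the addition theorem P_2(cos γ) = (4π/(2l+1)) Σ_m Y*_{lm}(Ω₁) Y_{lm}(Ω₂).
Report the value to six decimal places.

0.919535

Addition theorem: P_2(cos γ) = (4π/5) Σ_m Y*_{lm}(Ω₁) Y_{lm}(Ω₂), m = −2…2:
  m=-2: (0.180811, -0.255952) × (0.036665, 0.279551) = (0.078181, 0.041162)  (running Σ = (0.078181, 0.041162))
  m=-1: (0.268423, -0.139023) × (0.257838, 0.226230) = (0.100661, 0.024880)  (running Σ = (0.178842, 0.066041))
  m=0: (-0.136827, -0.000000) × (-0.059838, 0.000000) = (0.008187, 0.000000)  (running Σ = (0.187029, 0.066041))
  m=1: (-0.268423, -0.139023) × (-0.257838, 0.226230) = (0.100661, -0.024880)  (running Σ = (0.287691, 0.041162))
  m=2: (0.180811, 0.255952) × (0.036665, -0.279551) = (0.078181, -0.041162)  (running Σ = (0.365872, 0.000000))
Accumulated sum (0.365872, 0.000000); after 4π/(2l+1) scaling, (0.919535, 0.000000) ⇒ P_2 = 0.919535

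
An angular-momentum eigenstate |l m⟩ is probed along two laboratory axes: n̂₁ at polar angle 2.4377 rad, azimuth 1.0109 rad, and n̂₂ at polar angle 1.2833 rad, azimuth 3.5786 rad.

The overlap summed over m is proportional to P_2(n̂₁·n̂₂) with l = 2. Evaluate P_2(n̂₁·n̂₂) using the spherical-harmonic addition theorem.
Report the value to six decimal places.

Addition theorem: P_2(cos γ) = (4π/5) Σ_m Y*_{lm}(Ω₁) Y_{lm}(Ω₂), m = −2…2:
  [-2]  conj(Y_{2,-2})(Ω₁) = -0.070521+0.145615i ; Y_{2,-2}(Ω₂) = +0.227962-0.272420i ; Δ = +0.023593+0.052406i
  [-1]  conj(Y_{2,-1})(Ω₁) = -0.202430-0.322955i ; Y_{2,-1}(Ω₂) = -0.190325+0.088907i ; Δ = +0.067240+0.043469i
  [+0]  conj(Y_{2,0})(Ω₁) = +0.234473-0.000000i ; Y_{2,0}(Ω₂) = -0.239317+0.000000i ; Δ = -0.056113+0.000000i
  [+1]  conj(Y_{2,1})(Ω₁) = +0.202430-0.322955i ; Y_{2,1}(Ω₂) = +0.190325+0.088907i ; Δ = +0.067240-0.043469i
  [+2]  conj(Y_{2,2})(Ω₁) = -0.070521-0.145615i ; Y_{2,2}(Ω₂) = +0.227962+0.272420i ; Δ = +0.023593-0.052406i
Accumulated sum +0.125552+0.000000i; after 4π/(2l+1) scaling, +0.315548+0.000000i ⇒ P_2 = 0.315548

0.315548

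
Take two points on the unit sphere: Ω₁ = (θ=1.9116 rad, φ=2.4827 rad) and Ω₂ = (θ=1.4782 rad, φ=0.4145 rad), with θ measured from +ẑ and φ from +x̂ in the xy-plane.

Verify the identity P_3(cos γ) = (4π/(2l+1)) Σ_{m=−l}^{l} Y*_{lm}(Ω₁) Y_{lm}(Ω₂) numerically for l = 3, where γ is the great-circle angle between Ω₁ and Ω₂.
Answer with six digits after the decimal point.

0.443814

Addition theorem: P_3(cos γ) = (4π/7) Σ_m Y*_{lm}(Ω₁) Y_{lm}(Ω₂), m = −3…3:
  m=-3: 0.13791 + 0.32092j × 0.13241 - 0.39002j = 0.14343 - 0.01129j  (running Σ = 0.14343 - 0.01129j)
  m=-2: -0.07595 + 0.29377j × 0.06330 - 0.06907j = 0.01548 + 0.02384j  (running Σ = 0.15891 + 0.01255j)
  m=-1: 0.10630 - 0.08231j × -0.28195 + 0.12406j = -0.01976 + 0.03640j  (running Σ = 0.13915 + 0.04894j)
  m=0: 0.30452 + 0.00000j × -0.10204 + 0.00000j = -0.03107 + 0.00000j  (running Σ = 0.10807 + 0.04894j)
  m=1: -0.10630 - 0.08231j × 0.28195 + 0.12406j = -0.01976 - 0.03640j  (running Σ = 0.08831 + 0.01255j)
  m=2: -0.07595 - 0.29377j × 0.06330 + 0.06907j = 0.01548 - 0.02384j  (running Σ = 0.10380 - 0.01129j)
  m=3: -0.13791 + 0.32092j × -0.13241 - 0.39002j = 0.14343 + 0.01129j  (running Σ = 0.24722 - 0.00000j)
Accumulated sum 0.24722 - 0.00000j; after 4π/(2l+1) scaling, 0.44381 - 0.00000j ⇒ P_3 = 0.443814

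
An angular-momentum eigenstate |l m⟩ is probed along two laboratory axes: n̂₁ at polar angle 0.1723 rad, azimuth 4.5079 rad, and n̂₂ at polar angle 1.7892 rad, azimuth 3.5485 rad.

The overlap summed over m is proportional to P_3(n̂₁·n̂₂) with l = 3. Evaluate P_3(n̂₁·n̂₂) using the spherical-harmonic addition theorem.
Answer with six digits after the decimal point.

0.172037

Addition theorem: P_3(cos γ) = (4π/7) Σ_m Y*_{lm}(Ω₁) Y_{lm}(Ω₂), m = −3…3:
  term(m=-3) = -0.00079 + 0.00021j   from Y*(Ω₁)=0.00121 + 0.00172j, Y(Ω₂)=-0.13314 + 0.36465j
  term(m=-2) = 0.00213 - 0.00587j   from Y*(Ω₁)=-0.02716 + 0.01177j, Y(Ω₂)=-0.14493 + 0.15341j
  term(m=-1) = -0.02959 - 0.04221j   from Y*(Ω₁)=-0.04335 - 0.20904j, Y(Ω₂)=0.22173 - 0.09556j
  term(m=+0) = 0.15232 + 0.00000j   from Y*(Ω₁)=0.68127 + 0.00000j, Y(Ω₂)=0.22359 + 0.00000j
  term(m=+1) = -0.02959 + 0.04221j   from Y*(Ω₁)=0.04335 - 0.20904j, Y(Ω₂)=-0.22173 - 0.09556j
  term(m=+2) = 0.00213 + 0.00587j   from Y*(Ω₁)=-0.02716 - 0.01177j, Y(Ω₂)=-0.14493 - 0.15341j
  term(m=+3) = -0.00079 - 0.00021j   from Y*(Ω₁)=-0.00121 + 0.00172j, Y(Ω₂)=0.13314 + 0.36465j
Total Σ_m = 0.09583 - 0.00000j. Multiply by 1.795196: 0.17204 - 0.00000j. P_3(cos γ) = 0.172037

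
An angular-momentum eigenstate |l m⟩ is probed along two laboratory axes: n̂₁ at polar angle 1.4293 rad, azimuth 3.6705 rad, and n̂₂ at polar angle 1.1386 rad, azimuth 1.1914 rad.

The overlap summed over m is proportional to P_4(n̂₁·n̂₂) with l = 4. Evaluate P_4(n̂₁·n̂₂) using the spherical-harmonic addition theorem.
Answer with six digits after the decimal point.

Term-by-term m-sum for l=4 (normalisation 4π/9 = 1.396263):
  m=-4: Y*=-0.22032 + 0.36356j  Y=0.01600 + 0.30045j  product -0.11275 - 0.06038j
  m=-3: Y*=0.00273 - 0.17126j  Y=-0.35638 + 0.16457j  product 0.02721 + 0.06148j
  m=-2: Y*=-0.13851 - 0.24590j  Y=-0.04567 - 0.04330j  product -0.00432 + 0.01723j
  m=-1: Y*=0.16314 + 0.09535j  Y=-0.11808 + 0.29615j  product -0.04750 + 0.03706j
  m=+0: Y*=0.25571 + 0.00000j  Y=-0.12547 + 0.00000j  product -0.03208 + 0.00000j
  m=+1: Y*=-0.16314 + 0.09535j  Y=0.11808 + 0.29615j  product -0.04750 - 0.03706j
  m=+2: Y*=-0.13851 + 0.24590j  Y=-0.04567 + 0.04330j  product -0.00432 - 0.01723j
  m=+3: Y*=-0.00273 - 0.17126j  Y=0.35638 + 0.16457j  product 0.02721 - 0.06148j
  m=+4: Y*=-0.22032 - 0.36356j  Y=0.01600 - 0.30045j  product -0.11275 + 0.06038j
Σ over m = -0.30681 + 0.00000j; ×(4π/9) → -0.42839 + 0.00000j. Real part: -0.428391

-0.428391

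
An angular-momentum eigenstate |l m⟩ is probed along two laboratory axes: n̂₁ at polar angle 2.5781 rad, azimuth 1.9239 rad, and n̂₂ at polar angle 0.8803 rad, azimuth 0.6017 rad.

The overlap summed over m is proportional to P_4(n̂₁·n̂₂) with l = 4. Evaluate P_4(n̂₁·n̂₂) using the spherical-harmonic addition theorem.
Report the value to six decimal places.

-0.181820

Term-by-term m-sum for l=4 (normalisation 4π/9 = 1.396263):
  term(m=-4) = +0.003069-0.004721i   from Y*(Ω₁)=+0.005681+0.035572i, Y(Ω₂)=-0.115982-0.104800i
  term(m=-3) = +0.039969+0.043268i   from Y*(Ω₁)=-0.140620+0.078931i, Y(Ω₂)=-0.084804-0.355294i
  term(m=-2) = -0.122816+0.066648i   from Y*(Ω₁)=-0.290667-0.247926i, Y(Ω₂)=+0.131376-0.341351i
  term(m=-1) = +0.003921+0.015446i   from Y*(Ω₁)=+0.147960-0.401466i, Y(Ω₂)=-0.030703+0.021082i
  term(m=+0) = +0.021497+0.000000i   from Y*(Ω₁)=-0.059588-0.000000i, Y(Ω₂)=-0.360751+0.000000i
  term(m=+1) = +0.003921-0.015446i   from Y*(Ω₁)=-0.147960-0.401466i, Y(Ω₂)=+0.030703+0.021082i
  term(m=+2) = -0.122816-0.066648i   from Y*(Ω₁)=-0.290667+0.247926i, Y(Ω₂)=+0.131376+0.341351i
  term(m=+3) = +0.039969-0.043268i   from Y*(Ω₁)=+0.140620+0.078931i, Y(Ω₂)=+0.084804-0.355294i
  term(m=+4) = +0.003069+0.004721i   from Y*(Ω₁)=+0.005681-0.035572i, Y(Ω₂)=-0.115982+0.104800i
Σ over m = -0.130219+0.000000i; ×(4π/9) → -0.181820+0.000000i. Real part: -0.181820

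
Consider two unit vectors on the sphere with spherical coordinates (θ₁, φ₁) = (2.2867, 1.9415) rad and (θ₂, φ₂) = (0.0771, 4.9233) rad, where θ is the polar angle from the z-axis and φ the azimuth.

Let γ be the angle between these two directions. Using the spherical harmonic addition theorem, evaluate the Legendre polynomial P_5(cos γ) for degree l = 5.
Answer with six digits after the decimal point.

Addition theorem: P_5(cos γ) = (4π/11) Σ_m Y*_{lm}(Ω₁) Y_{lm}(Ω₂), m = −5…5:
  m=-5: Y*=-0.10898 - 0.03166j  Y=0.00000 + 0.00000j  product -0.00000 - 0.00000j
  m=-4: Y*=-0.02743 - 0.31096j  Y=0.00003 - 0.00004j  product -0.00001 - 0.00001j
  m=-3: Y*=0.38324 - 0.18925j  Y=-0.00074 - 0.00101j  product -0.00048 - 0.00025j
  m=-2: Y*=0.13645 + 0.12494j  Y=-0.01813 + 0.00814j  product -0.00349 - 0.00115j
  m=-1: Y*=0.09929 - 0.25545j  Y=0.04046 + 0.18899j  product 0.05229 + 0.00843j
  m=+0: Y*=0.26579 + 0.00000j  Y=0.89434 + 0.00000j  product 0.23770 + 0.00000j
  m=+1: Y*=-0.09929 - 0.25545j  Y=-0.04046 + 0.18899j  product 0.05229 - 0.00843j
  m=+2: Y*=0.13645 - 0.12494j  Y=-0.01813 - 0.00814j  product -0.00349 + 0.00115j
  m=+3: Y*=-0.38324 - 0.18925j  Y=0.00074 - 0.00101j  product -0.00048 + 0.00025j
  m=+4: Y*=-0.02743 + 0.31096j  Y=0.00003 + 0.00004j  product -0.00001 + 0.00001j
  m=+5: Y*=0.10898 - 0.03166j  Y=-0.00000 + 0.00000j  product -0.00000 + 0.00000j
Accumulated sum 0.33433 - 0.00000j; after 4π/(2l+1) scaling, 0.38194 - 0.00000j ⇒ P_5 = 0.381942

0.381942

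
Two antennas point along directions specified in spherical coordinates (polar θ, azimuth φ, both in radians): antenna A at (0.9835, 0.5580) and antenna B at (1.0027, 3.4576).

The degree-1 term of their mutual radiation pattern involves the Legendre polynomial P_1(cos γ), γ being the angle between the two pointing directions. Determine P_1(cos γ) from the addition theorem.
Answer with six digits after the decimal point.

-0.383114

Expand P_1 via completeness: Σ_{m} conj(Y_{1,m}) at Ω₁ times Y_{1,m} at Ω₂ —
  [-1]  conj(Y_{1,-1})(Ω₁) = 0.24398 + 0.15228j ; Y_{1,-1}(Ω₂) = -0.27681 + 0.09051j ; Δ = -0.08132 - 0.02007j
  [+0]  conj(Y_{1,0})(Ω₁) = 0.27074 + 0.00000j ; Y_{1,0}(Ω₂) = 0.26288 + 0.00000j ; Δ = 0.07117 + 0.00000j
  [+1]  conj(Y_{1,1})(Ω₁) = -0.24398 + 0.15228j ; Y_{1,1}(Ω₂) = 0.27681 + 0.09051j ; Δ = -0.08132 + 0.02007j
Total Σ_m = -0.09146 + 0.00000j. Multiply by 4.188790: -0.38311 + 0.00000j. P_1(cos γ) = -0.383114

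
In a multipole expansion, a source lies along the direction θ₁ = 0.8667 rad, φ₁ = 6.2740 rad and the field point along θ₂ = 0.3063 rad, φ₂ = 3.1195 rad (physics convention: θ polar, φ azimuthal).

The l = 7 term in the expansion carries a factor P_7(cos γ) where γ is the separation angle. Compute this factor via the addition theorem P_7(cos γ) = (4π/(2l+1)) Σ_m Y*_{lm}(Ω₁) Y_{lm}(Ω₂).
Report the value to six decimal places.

-0.045598

Summing Y*_{l m}(θ₁,φ₁)·Y_{l m}(θ₂,φ₂) over m ∈ [−7, 7]; prefactor 4π/(2·7+1) = 0.837758:
  term(m=-7) = -0.000008-0.000001i   from Y*(Ω₁)=+0.074572-0.004801i, Y(Ω₂)=-0.000112-0.000017i
  term(m=-6) = +0.000317+0.000025i   from Y*(Ω₁)=+0.237109-0.013081i, Y(Ω₂)=+0.001329+0.000177i
  term(m=-5) = -0.004145-0.000268i   from Y*(Ω₁)=+0.419370-0.019274i, Y(Ω₂)=-0.009834-0.001091i
  term(m=-4) = +0.019990+0.001033i   from Y*(Ω₁)=+0.392181-0.014416i, Y(Ω₂)=+0.050807+0.004502i
  term(m=-3) = -0.004126-0.000160i   from Y*(Ω₁)=+0.022244-0.000613i, Y(Ω₂)=-0.185157-0.012290i
  term(m=-2) = -0.158409-0.004090i   from Y*(Ω₁)=-0.352051+0.006468i, Y(Ω₂)=+0.449594+0.019878i
  term(m=-1) = +0.109778+0.001417i   from Y*(Ω₁)=-0.184188+0.001692i, Y(Ω₂)=-0.595889-0.013167i
  term(m=+0) = +0.018777+0.000000i   from Y*(Ω₁)=+0.303955-0.000000i, Y(Ω₂)=+0.061777+0.000000i
  term(m=+1) = +0.109778-0.001417i   from Y*(Ω₁)=+0.184188+0.001692i, Y(Ω₂)=+0.595889-0.013167i
  term(m=+2) = -0.158409+0.004090i   from Y*(Ω₁)=-0.352051-0.006468i, Y(Ω₂)=+0.449594-0.019878i
  term(m=+3) = -0.004126+0.000160i   from Y*(Ω₁)=-0.022244-0.000613i, Y(Ω₂)=+0.185157-0.012290i
  term(m=+4) = +0.019990-0.001033i   from Y*(Ω₁)=+0.392181+0.014416i, Y(Ω₂)=+0.050807-0.004502i
  term(m=+5) = -0.004145+0.000268i   from Y*(Ω₁)=-0.419370-0.019274i, Y(Ω₂)=+0.009834-0.001091i
  term(m=+6) = +0.000317-0.000025i   from Y*(Ω₁)=+0.237109+0.013081i, Y(Ω₂)=+0.001329-0.000177i
  term(m=+7) = -0.000008+0.000001i   from Y*(Ω₁)=-0.074572-0.004801i, Y(Ω₂)=+0.000112-0.000017i
Accumulated sum -0.054428+0.000000i; after 4π/(2l+1) scaling, -0.045598+0.000000i ⇒ P_7 = -0.045598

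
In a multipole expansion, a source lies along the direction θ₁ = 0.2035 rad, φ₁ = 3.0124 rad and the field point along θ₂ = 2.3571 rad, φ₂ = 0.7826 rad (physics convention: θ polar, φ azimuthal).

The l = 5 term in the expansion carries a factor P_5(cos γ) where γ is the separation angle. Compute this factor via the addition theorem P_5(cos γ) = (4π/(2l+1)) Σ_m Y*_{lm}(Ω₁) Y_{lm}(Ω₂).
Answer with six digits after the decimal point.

0.415902

Term-by-term m-sum for l=5 (normalisation 4π/11 = 1.142397):
  m=-5: Y*=(-0.000125, 0.000094)  Y=(-0.058557, 0.056941)  product (0.000002, -0.000013)
  m=-4: Y*=(0.002085, -0.001185)  Y=(0.258737, 0.002896)  product (0.000543, -0.000301)
  m=-3: Y*=(-0.020178, 0.008237)  Y=(-0.300031, -0.305111)  product (0.008567, 0.003685)
  m=-2: Y*=(0.123053, -0.032522)  Y=(-0.001684, 0.300946)  product (0.009580, 0.037087)
  m=-1: Y*=(-0.442352, 0.057469)  Y=(-0.119312, 0.118647)  product (0.045960, -0.059340)
  m=+0: Y*=(0.666359, -0.000000)  Y=(0.352298, 0.000000)  product (0.234757, 0.000000)
  m=+1: Y*=(0.442352, 0.057469)  Y=(0.119312, 0.118647)  product (0.045960, 0.059340)
  m=+2: Y*=(0.123053, 0.032522)  Y=(-0.001684, -0.300946)  product (0.009580, -0.037087)
  m=+3: Y*=(0.020178, 0.008237)  Y=(0.300031, -0.305111)  product (0.008567, -0.003685)
  m=+4: Y*=(0.002085, 0.001185)  Y=(0.258737, -0.002896)  product (0.000543, 0.000301)
  m=+5: Y*=(0.000125, 0.000094)  Y=(0.058557, 0.056941)  product (0.000002, 0.000013)
Σ over m = (0.364061, 0.000000); ×(4π/11) → (0.415902, 0.000000). Real part: 0.415902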